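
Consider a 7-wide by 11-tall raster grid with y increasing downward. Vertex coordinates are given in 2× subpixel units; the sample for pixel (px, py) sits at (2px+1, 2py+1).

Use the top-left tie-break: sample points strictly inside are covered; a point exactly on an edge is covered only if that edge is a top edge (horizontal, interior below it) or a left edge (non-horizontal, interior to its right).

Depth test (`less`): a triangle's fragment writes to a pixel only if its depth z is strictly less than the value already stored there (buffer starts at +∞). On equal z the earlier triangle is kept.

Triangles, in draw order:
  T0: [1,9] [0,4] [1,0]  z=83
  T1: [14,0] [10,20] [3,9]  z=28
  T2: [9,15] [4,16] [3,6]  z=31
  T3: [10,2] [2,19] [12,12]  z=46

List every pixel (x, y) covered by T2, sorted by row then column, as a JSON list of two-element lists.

T0:
  2·area = 9
  edge (1, 9)→(0, 4): d=(-1,-5) top-left  bias=+0
  edge (0, 4)→(1, 0): d=(1,-4) top-left  bias=+0
  edge (1, 0)→(1, 9): d=(0,9) right/bottom  bias=-1
    (0,0)@(1, 1): e=[8,1,0] → .  [on edge]
    (0,1)@(1, 3): e=[6,3,0] → .  [on edge]
    (0,2)@(1, 5): e=[4,5,0] → .  [on edge]
    (0,3)@(1, 7): e=[2,7,0] → .  [on edge]
    (0,4)@(1, 9): e=[0,9,0] → .  [on edge]
    (0,5)@(1, 11): e=[-2,11,0] → .  [on edge]
    (0,6)@(1, 13): e=[-4,13,0] → .  [on edge]
    (0,7)@(1, 15): e=[-6,15,0] → .  [on edge]
    (0,8)@(1, 17): e=[-8,17,0] → .  [on edge]
    (0,9)@(1, 19): e=[-10,19,0] → .  [on edge]
    (1,9)@(3, 19): e=[0,27,-18] → .  [on edge]
    (0,10)@(1, 21): e=[-12,21,0] → .  [on edge]
  covered (0 px):
    . . . . . . .
    . . . . . . .
    . . . . . . .
    . . . . . . .
    . . . . . . .
    . . . . . . .
    . . . . . . .
    . . . . . . .
    . . . . . . .
    . . . . . . .
    . . . . . . .
T1:
  2·area = 184
  edge (14, 0)→(10, 20): d=(-4,20) right/bottom  bias=-1
  edge (10, 20)→(3, 9): d=(-7,-11) top-left  bias=+0
  edge (3, 9)→(14, 0): d=(11,-9) top-left  bias=+0
    (6,0)@(13, 1): e=[16,166,2] → X
    (5,1)@(11, 3): e=[48,130,6] → X
    (4,2)@(9, 5): e=[80,94,10] → X
    (6,2)@(13, 5): e=[0,138,46] → .  [on edge]
    (3,3)@(7, 7): e=[112,58,14] → X
    (6,3)@(13, 7): e=[-8,124,68] → .
    (1,4)@(3, 9): e=[184,0,0] → X  [on edge]
    (2,4)@(5, 9): e=[144,22,18] → X
    (6,4)@(13, 9): e=[-16,110,90] → .
    (1,5)@(3, 11): e=[176,-14,22] → .
    (2,5)@(5, 11): e=[136,8,40] → X
    (6,5)@(13, 11): e=[-24,96,112] → .
    (5,7)@(11, 15): e=[0,46,138] → .  [on edge]
  covered (23 px):
    . . . . . . X
    . . . . . X X
    . . . . X X .
    . . . X X X .
    . X X X X X .
    . . X X X X .
    . . . X X X .
    . . . X X . .
    . . . . X . .
    . . . . . . .
    . . . . . . .
T2:
  2·area = 51
  edge (9, 15)→(4, 16): d=(-5,1) right/bottom  bias=-1
  edge (4, 16)→(3, 6): d=(-1,-10) top-left  bias=+0
  edge (3, 6)→(9, 15): d=(6,9) right/bottom  bias=-1
    (0,1)@(1, 3): e=[68,-17,0] → .  [on edge]
    (2,4)@(5, 9): e=[34,17,0] → .  [on edge]
    (2,5)@(5, 11): e=[24,15,12] → X
    (3,5)@(7, 11): e=[22,35,-6] → .
    (2,6)@(5, 13): e=[14,13,24] → X
    (3,6)@(7, 13): e=[12,33,6] → X
    (4,6)@(9, 13): e=[10,53,-12] → .
    (2,7)@(5, 15): e=[4,11,36] → X
    (4,7)@(9, 15): e=[0,51,0] → .  [on edge]
    (2,8)@(5, 17): e=[-6,9,48] → .
    (3,8)@(7, 17): e=[-8,29,30] → .
    (6,10)@(13, 21): e=[-34,85,0] → .  [on edge]
  covered (5 px):
    . . . . . . .
    . . . . . . .
    . . . . . . .
    . . . . . . .
    . . . . . . .
    . . X . . . .
    . . X X . . .
    . . X X . . .
    . . . . . . .
    . . . . . . .
    . . . . . . .
T3:
  2·area = 114  (B↔C swapped to make it positive)
  edge (10, 2)→(12, 12): d=(2,10) right/bottom  bias=-1
  edge (12, 12)→(2, 19): d=(-10,7) right/bottom  bias=-1
  edge (2, 19)→(10, 2): d=(8,-17) top-left  bias=+0
    (4,2)@(9, 5): e=[16,91,7] → X
    (5,2)@(11, 5): e=[-4,77,41] → .
    (4,3)@(9, 7): e=[20,71,23] → X
    (5,3)@(11, 7): e=[0,57,57] → .  [on edge]
    (3,4)@(7, 9): e=[44,65,5] → X
    (5,4)@(11, 9): e=[4,37,73] → X
    (6,4)@(13, 9): e=[-16,23,107] → .
    (3,5)@(7, 11): e=[48,45,21] → X
    (6,5)@(13, 11): e=[-12,3,123] → .
    (2,6)@(5, 13): e=[72,39,3] → X
    (5,6)@(11, 13): e=[12,-3,105] → .
    (2,7)@(5, 15): e=[76,19,19] → X
    (6,8)@(13, 17): e=[0,-57,171] → .  [on edge]
  covered (14 px):
    . . . . . . .
    . . . . . . .
    . . . . X . .
    . . . . X . .
    . . . X X X .
    . . . X X X .
    . . X X X . .
    . . X X . . .
    . X . . . . .
    . . . . . . .
    . . . . . . .

Result: [[2,5],[2,6],[3,6],[2,7],[3,7]]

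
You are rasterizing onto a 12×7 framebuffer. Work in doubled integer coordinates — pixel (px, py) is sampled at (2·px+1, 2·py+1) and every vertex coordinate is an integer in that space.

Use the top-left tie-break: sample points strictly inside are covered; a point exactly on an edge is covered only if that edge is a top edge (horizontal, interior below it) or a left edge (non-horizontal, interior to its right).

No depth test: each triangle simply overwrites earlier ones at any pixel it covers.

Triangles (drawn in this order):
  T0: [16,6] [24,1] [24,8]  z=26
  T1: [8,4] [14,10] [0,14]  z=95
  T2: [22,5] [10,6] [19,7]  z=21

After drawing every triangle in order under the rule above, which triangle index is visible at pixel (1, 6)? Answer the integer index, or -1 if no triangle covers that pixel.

T0:
  2·area = 56
  edge (16, 6)→(24, 1): d=(8,-5) top-left  bias=+0
  edge (24, 1)→(24, 8): d=(0,7) right/bottom  bias=-1
  edge (24, 8)→(16, 6): d=(-8,-2) top-left  bias=+0
    (10,1)@(21, 3): e=[1,21,34] → X
    (11,1)@(23, 3): e=[11,7,38] → X
    (9,2)@(19, 5): e=[7,35,14] → X
    (9,3)@(19, 7): e=[23,35,-2] → .
    (10,3)@(21, 7): e=[33,21,2] → X
    (10,4)@(21, 9): e=[49,21,-14] → .
    (11,4)@(23, 9): e=[59,7,-10] → .
  covered (7 px):
    . . . . . . . . . . . .
    . . . . . . . . . . X X
    . . . . . . . . . X X X
    . . . . . . . . . . X X
    . . . . . . . . . . . .
    . . . . . . . . . . . .
    . . . . . . . . . . . .
T1:
  2·area = 108
  edge (8, 4)→(14, 10): d=(6,6) right/bottom  bias=-1
  edge (14, 10)→(0, 14): d=(-14,4) right/bottom  bias=-1
  edge (0, 14)→(8, 4): d=(8,-10) top-left  bias=+0
    (2,0)@(5, 1): e=[0,162,-54] → .  [on edge]
    (3,1)@(7, 3): e=[0,126,-18] → .  [on edge]
    (4,2)@(9, 5): e=[0,90,18] → .  [on edge]
    (3,3)@(7, 7): e=[24,70,14] → X
    (4,3)@(9, 7): e=[12,62,34] → X
    (5,3)@(11, 7): e=[0,54,54] → .  [on edge]
    (2,4)@(5, 9): e=[48,50,10] → X
    (5,4)@(11, 9): e=[12,26,70] → X
    (6,4)@(13, 9): e=[0,18,90] → .  [on edge]
    (1,5)@(3, 11): e=[72,30,6] → X
    (5,5)@(11, 11): e=[24,-2,86] → .
    (7,5)@(15, 11): e=[0,-18,126] → .  [on edge]
    (8,6)@(17, 13): e=[0,-54,162] → .  [on edge]
  covered (12 px):
    . . . . . . . . . . . .
    . . . . . . . . . . . .
    . . . . . . . . . . . .
    . . . X X . . . . . . .
    . . X X X X . . . . . .
    . X X X X . . . . . . .
    X X . . . . . . . . . .
T2:
  2·area = 21  (B↔C swapped to make it positive)
  edge (22, 5)→(19, 7): d=(-3,2) right/bottom  bias=-1
  edge (19, 7)→(10, 6): d=(-9,-1) top-left  bias=+0
  edge (10, 6)→(22, 5): d=(12,-1) top-left  bias=+0
    (0,2)@(1, 5): e=[42,0,-21] → .  [on edge]
    (9,3)@(19, 7): e=[0,0,21] → .  [on edge]
    (6,5)@(13, 11): e=[0,-42,63] → .  [on edge]
  covered (0 px):
    . . . . . . . . . . . .
    . . . . . . . . . . . .
    . . . . . . . . . . . .
    . . . . . . . . . . . .
    . . . . . . . . . . . .
    . . . . . . . . . . . .
    . . . . . . . . . . . .

Z-buffer (winner per pixel, '.' = empty):
  . . . . . . . . . . . .
  . . . . . . . . . . 0 0
  . . . . . . . . . 0 0 0
  . . . 1 1 . . . . . 0 0
  . . 1 1 1 1 . . . . . .
  . 1 1 1 1 . . . . . . .
  1 1 . . . . . . . . . .

Answer: 1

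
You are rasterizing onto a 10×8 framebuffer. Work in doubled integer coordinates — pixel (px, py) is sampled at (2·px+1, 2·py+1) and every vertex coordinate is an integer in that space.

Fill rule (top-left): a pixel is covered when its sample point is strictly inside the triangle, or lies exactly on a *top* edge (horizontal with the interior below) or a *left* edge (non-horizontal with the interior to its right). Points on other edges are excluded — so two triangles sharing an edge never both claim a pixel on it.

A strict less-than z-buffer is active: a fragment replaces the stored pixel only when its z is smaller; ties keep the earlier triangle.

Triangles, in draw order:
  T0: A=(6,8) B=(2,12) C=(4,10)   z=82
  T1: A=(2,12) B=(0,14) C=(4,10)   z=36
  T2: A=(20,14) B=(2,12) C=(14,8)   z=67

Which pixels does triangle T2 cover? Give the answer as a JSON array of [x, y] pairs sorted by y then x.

T0:
  degenerate (2·area = 0) — covers nothing
T1:
  degenerate (2·area = 0) — covers nothing
T2:
  2·area = 96
  edge (20, 14)→(2, 12): d=(-18,-2) top-left  bias=+0
  edge (2, 12)→(14, 8): d=(12,-4) top-left  bias=+0
  edge (14, 8)→(20, 14): d=(6,6) right/bottom  bias=-1
    (3,0)@(7, 1): e=[208,-112,0] → ·  [on edge]
    (4,1)@(9, 3): e=[176,-80,0] → ·  [on edge]
    (5,2)@(11, 5): e=[144,-48,0] → ·  [on edge]
    (6,3)@(13, 7): e=[112,-16,0] → ·  [on edge]
    (8,3)@(17, 7): e=[120,0,-24] → ·  [on edge]
    (5,4)@(11, 9): e=[72,0,24] → █  [on edge]
    (6,4)@(13, 9): e=[76,8,12] → █
    (7,4)@(15, 9): e=[80,16,0] → ·  [on edge]
    (2,5)@(5, 11): e=[24,0,72] → █  [on edge]
    (3,5)@(7, 11): e=[28,8,60] → █
    (4,5)@(9, 11): e=[32,16,48] → █
    (7,5)@(15, 11): e=[44,40,12] → █
    (8,5)@(17, 11): e=[48,48,0] → ·  [on edge]
    (5,6)@(11, 13): e=[0,48,48] → █  [on edge]
    (9,6)@(19, 13): e=[16,80,0] → ·  [on edge]
  covered (12 px):
    · · · · · · · · · ·
    · · · · · · · · · ·
    · · · · · · · · · ·
    · · · · · · · · · ·
    · · · · · █ █ · · ·
    · · █ █ █ █ █ █ · ·
    · · · · · █ █ █ █ ·
    · · · · · · · · · ·

Final: [[5,4],[6,4],[2,5],[3,5],[4,5],[5,5],[6,5],[7,5],[5,6],[6,6],[7,6],[8,6]]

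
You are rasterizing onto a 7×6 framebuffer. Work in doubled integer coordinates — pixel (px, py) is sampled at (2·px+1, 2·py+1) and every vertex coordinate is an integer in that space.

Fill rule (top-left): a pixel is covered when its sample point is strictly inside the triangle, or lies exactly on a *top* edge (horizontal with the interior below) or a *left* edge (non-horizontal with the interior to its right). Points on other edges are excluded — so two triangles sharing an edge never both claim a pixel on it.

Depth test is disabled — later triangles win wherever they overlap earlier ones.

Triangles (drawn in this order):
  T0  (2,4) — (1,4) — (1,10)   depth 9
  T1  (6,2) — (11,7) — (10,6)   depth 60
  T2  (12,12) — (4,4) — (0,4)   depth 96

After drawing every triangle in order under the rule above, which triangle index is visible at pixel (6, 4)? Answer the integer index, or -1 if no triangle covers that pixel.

T0:
  2·area = 6  (B↔C swapped to make it positive)
  edge (2, 4)→(1, 10): d=(-1,6) right/bottom  bias=-1
  edge (1, 10)→(1, 4): d=(0,-6) top-left  bias=+0
  edge (1, 4)→(2, 4): d=(1,0) top-left  bias=+0
    (0,0)@(1, 1): e=[9,0,-3] → .  [on edge]
    (0,1)@(1, 3): e=[7,0,-1] → .  [on edge]
    (0,2)@(1, 5): e=[5,0,1] → X  [on edge]
    (1,2)@(3, 5): e=[-7,12,1] → .
    (0,3)@(1, 7): e=[3,0,3] → X  [on edge]
    (1,3)@(3, 7): e=[-9,12,3] → .
    (0,4)@(1, 9): e=[1,0,5] → X  [on edge]
    (1,4)@(3, 9): e=[-11,12,5] → .
    (0,5)@(1, 11): e=[-1,0,7] → .  [on edge]
  covered (3 px):
    . . . . . . .
    . . . . . . .
    X . . . . . .
    X . . . . . .
    X . . . . . .
    . . . . . . .
T1:
  degenerate (2·area = 0) — covers nothing
T2:
  2·area = 32  (B↔C swapped to make it positive)
  edge (12, 12)→(0, 4): d=(-12,-8) top-left  bias=+0
  edge (0, 4)→(4, 4): d=(4,0) top-left  bias=+0
  edge (4, 4)→(12, 12): d=(8,8) right/bottom  bias=-1
    (0,0)@(1, 1): e=[44,-12,0] → .  [on edge]
    (1,1)@(3, 3): e=[36,-4,0] → .  [on edge]
    (1,2)@(3, 5): e=[12,4,16] → X
    (2,2)@(5, 5): e=[28,4,0] → .  [on edge]
    (1,3)@(3, 7): e=[-12,12,32] → .
    (2,3)@(5, 7): e=[4,12,16] → X
    (3,3)@(7, 7): e=[20,12,0] → .  [on edge]
    (2,4)@(5, 9): e=[-20,20,32] → .
    (4,4)@(9, 9): e=[12,20,0] → .  [on edge]
    (5,5)@(11, 11): e=[4,28,0] → .  [on edge]
  covered (2 px):
    . . . . . . .
    . . . . . . .
    . X . . . . .
    . . X . . . .
    . . . . . . .
    . . . . . . .

Z-buffer (winner per pixel, '.' = empty):
  . . . . . . .
  . . . . . . .
  0 2 . . . . .
  0 . 2 . . . .
  0 . . . . . .
  . . . . . . .

Final: -1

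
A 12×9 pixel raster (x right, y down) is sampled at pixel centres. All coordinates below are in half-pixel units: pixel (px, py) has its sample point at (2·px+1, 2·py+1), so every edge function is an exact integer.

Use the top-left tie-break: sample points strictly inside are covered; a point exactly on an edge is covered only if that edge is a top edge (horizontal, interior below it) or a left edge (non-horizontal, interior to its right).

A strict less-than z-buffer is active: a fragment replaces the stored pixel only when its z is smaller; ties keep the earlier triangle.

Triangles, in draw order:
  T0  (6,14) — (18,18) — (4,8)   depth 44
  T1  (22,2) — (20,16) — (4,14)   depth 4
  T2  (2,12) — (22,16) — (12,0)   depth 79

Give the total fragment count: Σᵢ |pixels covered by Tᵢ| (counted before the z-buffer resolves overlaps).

T0:
  2·area = 64  (B↔C swapped to make it positive)
  edge (6, 14)→(4, 8): d=(-2,-6) top-left  bias=+0
  edge (4, 8)→(18, 18): d=(14,10) right/bottom  bias=-1
  edge (18, 18)→(6, 14): d=(-12,-4) top-left  bias=+0
    (1,2)@(3, 5): e=[0,-32,96] → ·  [on edge]
    (2,4)@(5, 9): e=[4,4,56] → █
    (3,4)@(7, 9): e=[16,-16,64] → ·
    (2,5)@(5, 11): e=[0,32,32] → █  [on edge]
    (3,5)@(7, 11): e=[12,12,40] → █
    (4,5)@(9, 11): e=[24,-8,48] → ·
    (1,6)@(3, 13): e=[-16,80,0] → ·  [on edge]
    (2,6)@(5, 13): e=[-4,60,8] → ·
    (3,6)@(7, 13): e=[8,40,16] → █
    (4,6)@(9, 13): e=[20,20,24] → █
    (5,6)@(11, 13): e=[32,0,32] → ·  [on edge]
    (3,7)@(7, 15): e=[4,68,-8] → ·
    (4,7)@(9, 15): e=[16,48,0] → █  [on edge]
    (3,8)@(7, 17): e=[0,96,-32] → ·  [on edge]
    (7,8)@(15, 17): e=[48,16,0] → █  [on edge]
  covered (9 px):
    · · · · · · · · · · · ·
    · · · · · · · · · · · ·
    · · · · · · · · · · · ·
    · · · · · · · · · · · ·
    · · █ · · · · · · · · ·
    · · █ █ · · · · · · · ·
    · · · █ █ · · · · · · ·
    · · · · █ █ █ · · · · ·
    · · · · · · · █ · · · ·
T1:
  2·area = 228
  edge (22, 2)→(20, 16): d=(-2,14) right/bottom  bias=-1
  edge (20, 16)→(4, 14): d=(-16,-2) top-left  bias=+0
  edge (4, 14)→(22, 2): d=(18,-12) top-left  bias=+0
    (10,1)@(21, 3): e=[12,210,6] → █
    (11,1)@(23, 3): e=[-16,214,30] → ·
    (9,2)@(19, 5): e=[36,174,18] → █
    (11,2)@(23, 5): e=[-20,182,66] → ·
    (7,3)@(15, 7): e=[88,134,6] → █
    (8,3)@(17, 7): e=[60,138,30] → █
    (11,3)@(23, 7): e=[-24,150,102] → ·
    (6,4)@(13, 9): e=[112,98,18] → █
    (10,4)@(21, 9): e=[0,114,114] → ·  [on edge]
    (4,5)@(9, 11): e=[164,58,6] → █
    (5,5)@(11, 11): e=[136,62,30] → █
    (10,5)@(21, 11): e=[-4,82,150] → ·
  covered (28 px):
    · · · · · · · · · · · ·
    · · · · · · · · · · █ ·
    · · · · · · · · · █ █ ·
    · · · · · · · █ █ █ █ ·
    · · · · · · █ █ █ █ · ·
    · · · · █ █ █ █ █ █ · ·
    · · · █ █ █ █ █ █ █ · ·
    · · · · · · █ █ █ █ · ·
    · · · · · · · · · · · ·
T2:
  2·area = 280  (B↔C swapped to make it positive)
  edge (2, 12)→(12, 0): d=(10,-12) top-left  bias=+0
  edge (12, 0)→(22, 16): d=(10,16) right/bottom  bias=-1
  edge (22, 16)→(2, 12): d=(-20,-4) top-left  bias=+0
    (5,1)@(11, 3): e=[18,46,216] → █
    (6,1)@(13, 3): e=[42,14,224] → █
    (7,1)@(15, 3): e=[66,-18,232] → ·
    (4,2)@(9, 5): e=[14,98,168] → █
    (7,2)@(15, 5): e=[86,2,192] → █
    (8,2)@(17, 5): e=[110,-30,200] → ·
    (3,3)@(7, 7): e=[10,150,120] → █
    (8,3)@(17, 7): e=[130,-10,160] → ·
    (2,4)@(5, 9): e=[6,202,72] → █
    (8,4)@(17, 9): e=[150,10,120] → █
    (9,4)@(19, 9): e=[174,-22,128] → ·
    (1,5)@(3, 11): e=[2,254,24] → █
    (3,6)@(7, 13): e=[70,210,0] → █  [on edge]
    (8,7)@(17, 15): e=[210,70,0] → █  [on edge]
  covered (36 px):
    · · · · · · · · · · · ·
    · · · · · █ █ · · · · ·
    · · · · █ █ █ █ · · · ·
    · · · █ █ █ █ █ · · · ·
    · · █ █ █ █ █ █ █ · · ·
    · █ █ █ █ █ █ █ █ · · ·
    · · · █ █ █ █ █ █ █ · ·
    · · · · · · · · █ █ █ ·
    · · · · · · · · · · · ·

Result: 73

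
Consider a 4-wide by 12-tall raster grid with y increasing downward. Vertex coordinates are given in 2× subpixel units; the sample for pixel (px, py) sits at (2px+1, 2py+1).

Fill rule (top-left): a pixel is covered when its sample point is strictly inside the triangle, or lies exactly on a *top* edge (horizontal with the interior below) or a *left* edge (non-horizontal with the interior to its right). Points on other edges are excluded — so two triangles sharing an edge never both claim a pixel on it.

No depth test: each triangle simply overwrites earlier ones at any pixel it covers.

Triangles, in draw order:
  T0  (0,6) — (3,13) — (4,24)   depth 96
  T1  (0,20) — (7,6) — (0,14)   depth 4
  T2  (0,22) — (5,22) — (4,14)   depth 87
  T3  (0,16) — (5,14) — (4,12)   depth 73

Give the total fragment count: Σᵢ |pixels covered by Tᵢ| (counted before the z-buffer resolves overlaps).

T0:
  2·area = 26
  edge (0, 6)→(3, 13): d=(3,7) right/bottom  bias=-1
  edge (3, 13)→(4, 24): d=(1,11) right/bottom  bias=-1
  edge (4, 24)→(0, 6): d=(-4,-18) top-left  bias=+0
    (0,4)@(1, 9): e=[2,18,6] → X
    (1,4)@(3, 9): e=[-12,-4,42] → .
    (0,5)@(1, 11): e=[8,20,-2] → .
    (1,6)@(3, 13): e=[0,0,26] → .  [on edge]
    (1,7)@(3, 15): e=[6,2,18] → X
    (2,7)@(5, 15): e=[-8,-20,54] → .
    (1,8)@(3, 17): e=[12,4,10] → X
    (2,8)@(5, 17): e=[-2,-18,46] → .
    (1,9)@(3, 19): e=[18,6,2] → X
    (2,9)@(5, 19): e=[4,-16,38] → .
    (1,10)@(3, 21): e=[24,8,-6] → .
  covered (4 px):
    . . . .
    . . . .
    . . . .
    . . . .
    X . . .
    . . . .
    . . . .
    . X . .
    . X . .
    . X . .
    . . . .
    . . . .
T1:
  2·area = 42  (B↔C swapped to make it positive)
  edge (0, 20)→(0, 14): d=(0,-6) top-left  bias=+0
  edge (0, 14)→(7, 6): d=(7,-8) top-left  bias=+0
  edge (7, 6)→(0, 20): d=(-7,14) right/bottom  bias=-1
    (2,4)@(5, 9): e=[30,5,7] → X
    (3,4)@(7, 9): e=[42,21,-21] → .
    (1,5)@(3, 11): e=[18,3,21] → X
    (2,5)@(5, 11): e=[30,19,-7] → .
    (0,6)@(1, 13): e=[6,1,35] → X
    (2,6)@(5, 13): e=[30,33,-21] → .
    (0,7)@(1, 15): e=[6,15,21] → X
    (1,7)@(3, 15): e=[18,31,-7] → .
    (0,8)@(1, 17): e=[6,29,7] → X
    (1,8)@(3, 17): e=[18,45,-21] → .
    (0,9)@(1, 19): e=[6,43,-7] → .
  covered (6 px):
    . . . .
    . . . .
    . . . .
    . . . .
    . . X .
    . X . .
    X X . .
    X . . .
    X . . .
    . . . .
    . . . .
    . . . .
T2:
  2·area = 40  (B↔C swapped to make it positive)
  edge (0, 22)→(4, 14): d=(4,-8) top-left  bias=+0
  edge (4, 14)→(5, 22): d=(1,8) right/bottom  bias=-1
  edge (5, 22)→(0, 22): d=(-5,0) right/bottom  bias=-1
    (1,8)@(3, 17): e=[4,11,25] → X
    (2,8)@(5, 17): e=[20,-5,25] → .
    (1,9)@(3, 19): e=[12,13,15] → X
    (2,9)@(5, 19): e=[28,-3,15] → .
    (0,10)@(1, 21): e=[4,31,5] → X
    (2,10)@(5, 21): e=[36,-1,5] → .
    (0,11)@(1, 23): e=[12,33,-5] → .
    (1,11)@(3, 23): e=[28,17,-5] → .
  covered (4 px):
    . . . .
    . . . .
    . . . .
    . . . .
    . . . .
    . . . .
    . . . .
    . . . .
    . X . .
    . X . .
    X X . .
    . . . .
T3:
  2·area = 12  (B↔C swapped to make it positive)
  edge (0, 16)→(4, 12): d=(4,-4) top-left  bias=+0
  edge (4, 12)→(5, 14): d=(1,2) right/bottom  bias=-1
  edge (5, 14)→(0, 16): d=(-5,2) right/bottom  bias=-1
    (3,4)@(7, 9): e=[0,-9,21] → .  [on edge]
    (2,5)@(5, 11): e=[0,-3,15] → .  [on edge]
    (1,6)@(3, 13): e=[0,3,9] → X  [on edge]
    (2,6)@(5, 13): e=[8,-1,5] → .
    (0,7)@(1, 15): e=[0,9,3] → X  [on edge]
    (1,7)@(3, 15): e=[8,5,-1] → .
    (0,8)@(1, 17): e=[8,11,-7] → .
  covered (2 px):
    . . . .
    . . . .
    . . . .
    . . . .
    . . . .
    . . . .
    . X . .
    X . . .
    . . . .
    . . . .
    . . . .
    . . . .

Final: 16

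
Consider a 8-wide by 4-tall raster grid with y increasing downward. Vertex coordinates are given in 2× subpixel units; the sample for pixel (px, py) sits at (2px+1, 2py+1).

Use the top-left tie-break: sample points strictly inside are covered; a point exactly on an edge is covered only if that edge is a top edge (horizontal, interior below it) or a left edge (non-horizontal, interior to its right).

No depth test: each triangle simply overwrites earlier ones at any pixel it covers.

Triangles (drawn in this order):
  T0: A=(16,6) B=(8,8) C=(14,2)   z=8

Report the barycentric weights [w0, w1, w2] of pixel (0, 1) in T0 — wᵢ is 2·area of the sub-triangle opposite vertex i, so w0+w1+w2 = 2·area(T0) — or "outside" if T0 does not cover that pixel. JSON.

T0:
  2·area = 36
  edge (16, 6)→(8, 8): d=(-8,2) right/bottom  bias=-1
  edge (8, 8)→(14, 2): d=(6,-6) top-left  bias=+0
  edge (14, 2)→(16, 6): d=(2,4) right/bottom  bias=-1
    (7,0)@(15, 1): e=[42,0,-6] → ·  [on edge]
    (6,1)@(13, 3): e=[30,0,6] → #  [on edge]
    (7,1)@(15, 3): e=[26,12,-2] → ·
    (5,2)@(11, 5): e=[18,0,18] → #  [on edge]
    (7,2)@(15, 5): e=[10,24,2] → #
    (4,3)@(9, 7): e=[6,0,30] → #  [on edge]
    (6,3)@(13, 7): e=[-2,24,14] → ·
    (7,3)@(15, 7): e=[-6,36,6] → ·
  covered (6 px):
    · · · · · · · ·
    · · · · · · # ·
    · · · · · # # #
    · · · · # # · ·

Final: "outside"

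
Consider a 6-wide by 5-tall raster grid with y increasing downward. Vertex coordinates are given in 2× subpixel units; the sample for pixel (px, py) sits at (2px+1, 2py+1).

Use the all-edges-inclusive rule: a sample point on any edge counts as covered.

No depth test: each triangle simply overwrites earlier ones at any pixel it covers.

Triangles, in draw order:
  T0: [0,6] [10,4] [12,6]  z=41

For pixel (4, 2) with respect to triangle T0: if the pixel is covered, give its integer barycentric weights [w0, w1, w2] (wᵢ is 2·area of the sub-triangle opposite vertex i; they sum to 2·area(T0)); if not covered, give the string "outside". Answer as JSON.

T0:
  2·area = 24
  edge (0, 6)→(10, 4): d=(10,-2) inclusive
  edge (10, 4)→(12, 6): d=(2,2) inclusive
  edge (12, 6)→(0, 6): d=(-12,0) inclusive
    (3,0)@(7, 1): e=[-36,0,60] → ·  [on edge]
    (4,1)@(9, 3): e=[-12,0,36] → ·  [on edge]
    (2,2)@(5, 5): e=[0,12,12] → #  [on edge]
    (3,2)@(7, 5): e=[4,8,12] → #
    (4,2)@(9, 5): e=[8,4,12] → #
    (5,2)@(11, 5): e=[12,0,12] → #  [on edge]
    (2,3)@(5, 7): e=[20,16,-12] → ·
    (3,3)@(7, 7): e=[24,12,-12] → ·
    (4,3)@(9, 7): e=[28,8,-12] → ·
    (5,3)@(11, 7): e=[32,4,-12] → ·
  covered (4 px):
    · · · · · ·
    · · · · · ·
    · · # # # #
    · · · · · ·
    · · · · · ·

Final: [4,12,8]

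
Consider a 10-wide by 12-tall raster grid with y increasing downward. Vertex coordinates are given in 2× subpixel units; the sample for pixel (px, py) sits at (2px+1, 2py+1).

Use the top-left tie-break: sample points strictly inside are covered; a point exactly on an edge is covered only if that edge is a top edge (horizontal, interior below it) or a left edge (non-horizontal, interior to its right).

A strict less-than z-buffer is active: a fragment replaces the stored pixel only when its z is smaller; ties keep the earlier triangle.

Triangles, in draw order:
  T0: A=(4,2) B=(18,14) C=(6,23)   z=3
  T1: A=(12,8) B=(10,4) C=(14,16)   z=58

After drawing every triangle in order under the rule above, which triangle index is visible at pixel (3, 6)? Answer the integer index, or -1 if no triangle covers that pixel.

T0:
  2·area = 270
  edge (4, 2)→(18, 14): d=(14,12) right/bottom  bias=-1
  edge (18, 14)→(6, 23): d=(-12,9) right/bottom  bias=-1
  edge (6, 23)→(4, 2): d=(-2,-21) top-left  bias=+0
    (2,1)@(5, 3): e=[2,249,19] → █
    (3,1)@(7, 3): e=[-22,231,61] → ·
    (2,2)@(5, 5): e=[30,225,15] → █
    (3,2)@(7, 5): e=[6,207,57] → █
    (4,2)@(9, 5): e=[-18,189,99] → ·
    (2,3)@(5, 7): e=[58,201,11] → █
    (4,3)@(9, 7): e=[10,165,95] → █
    (5,3)@(11, 7): e=[-14,147,137] → ·
    (2,4)@(5, 9): e=[86,177,7] → █
    (5,4)@(11, 9): e=[14,123,133] → █
    (6,4)@(13, 9): e=[-10,105,175] → ·
    (2,5)@(5, 11): e=[114,153,3] → █
  covered (33 px):
    · · · · · · · · · ·
    · · █ · · · · · · ·
    · · █ █ · · · · · ·
    · · █ █ █ · · · · ·
    · · █ █ █ █ · · · ·
    · · █ █ █ █ █ · · ·
    · · · █ █ █ █ █ · ·
    · · · █ █ █ █ █ · ·
    · · · █ █ █ █ · · ·
    · · · █ █ █ · · · ·
    · · · █ · · · · · ·
    · · · · · · · · · ·
T1:
  2·area = 8  (B↔C swapped to make it positive)
  edge (12, 8)→(14, 16): d=(2,8) right/bottom  bias=-1
  edge (14, 16)→(10, 4): d=(-4,-12) top-left  bias=+0
  edge (10, 4)→(12, 8): d=(2,4) right/bottom  bias=-1
    (4,0)@(9, 1): e=[10,0,-2] → ·  [on edge]
    (5,3)@(11, 7): e=[6,0,2] → █  [on edge]
    (6,3)@(13, 7): e=[-10,24,-6] → ·
    (5,4)@(11, 9): e=[10,-8,6] → ·
    (6,6)@(13, 13): e=[2,0,6] → █  [on edge]
    (7,6)@(15, 13): e=[-14,24,-2] → ·
    (6,7)@(13, 15): e=[6,-8,10] → ·
    (7,9)@(15, 19): e=[-2,0,10] → ·  [on edge]
  covered (2 px):
    · · · · · · · · · ·
    · · · · · · · · · ·
    · · · · · · · · · ·
    · · · · · █ · · · ·
    · · · · · · · · · ·
    · · · · · · · · · ·
    · · · · · · █ · · ·
    · · · · · · · · · ·
    · · · · · · · · · ·
    · · · · · · · · · ·
    · · · · · · · · · ·
    · · · · · · · · · ·

Z-buffer (winner per pixel, '.' = empty):
  . . . . . . . . . .
  . . 0 . . . . . . .
  . . 0 0 . . . . . .
  . . 0 0 0 1 . . . .
  . . 0 0 0 0 . . . .
  . . 0 0 0 0 0 . . .
  . . . 0 0 0 0 0 . .
  . . . 0 0 0 0 0 . .
  . . . 0 0 0 0 . . .
  . . . 0 0 0 . . . .
  . . . 0 . . . . . .
  . . . . . . . . . .

Final: 0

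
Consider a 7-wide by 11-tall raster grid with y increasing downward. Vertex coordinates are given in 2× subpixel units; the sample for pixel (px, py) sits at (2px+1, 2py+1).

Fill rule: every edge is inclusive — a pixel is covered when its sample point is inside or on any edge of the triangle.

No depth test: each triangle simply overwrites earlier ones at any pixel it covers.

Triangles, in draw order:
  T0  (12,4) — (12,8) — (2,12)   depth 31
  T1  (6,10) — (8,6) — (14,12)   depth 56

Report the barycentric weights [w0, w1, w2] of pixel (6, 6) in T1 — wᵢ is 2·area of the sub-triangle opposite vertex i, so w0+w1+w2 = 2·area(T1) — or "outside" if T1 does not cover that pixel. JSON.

T0:
  2·area = 40
  edge (12, 4)→(12, 8): d=(0,4) inclusive
  edge (12, 8)→(2, 12): d=(-10,4) inclusive
  edge (2, 12)→(12, 4): d=(10,-8) inclusive
    (5,2)@(11, 5): e=[4,34,2] → █
    (6,2)@(13, 5): e=[-4,26,18] → ·
    (4,3)@(9, 7): e=[12,22,6] → █
    (6,3)@(13, 7): e=[-4,6,38] → ·
    (3,4)@(7, 9): e=[20,10,10] → █
    (5,4)@(11, 9): e=[4,-6,42] → ·
    (3,5)@(7, 11): e=[20,-10,30] → ·
    (4,5)@(9, 11): e=[12,-18,46] → ·
  covered (5 px):
    · · · · · · ·
    · · · · · · ·
    · · · · · █ ·
    · · · · █ █ ·
    · · · █ █ · ·
    · · · · · · ·
    · · · · · · ·
    · · · · · · ·
    · · · · · · ·
    · · · · · · ·
    · · · · · · ·
T1:
  2·area = 36
  edge (6, 10)→(8, 6): d=(2,-4) inclusive
  edge (8, 6)→(14, 12): d=(6,6) inclusive
  edge (14, 12)→(6, 10): d=(-8,-2) inclusive
    (1,0)@(3, 1): e=[-30,0,66] → ·  [on edge]
    (2,1)@(5, 3): e=[-18,0,54] → ·  [on edge]
    (3,2)@(7, 5): e=[-6,0,42] → ·  [on edge]
    (4,3)@(9, 7): e=[6,0,30] → █  [on edge]
    (5,3)@(11, 7): e=[14,-12,34] → ·
    (3,4)@(7, 9): e=[2,24,10] → █
    (5,4)@(11, 9): e=[18,0,18] → █  [on edge]
    (6,4)@(13, 9): e=[26,-12,22] → ·
    (3,5)@(7, 11): e=[6,36,-6] → ·
    (4,5)@(9, 11): e=[14,24,-2] → ·
    (5,5)@(11, 11): e=[22,12,2] → █
    (6,5)@(13, 11): e=[30,0,6] → █  [on edge]
  covered (6 px):
    · · · · · · ·
    · · · · · · ·
    · · · · · · ·
    · · · · █ · ·
    · · · █ █ █ ·
    · · · · · █ █
    · · · · · · ·
    · · · · · · ·
    · · · · · · ·
    · · · · · · ·
    · · · · · · ·

Final: "outside"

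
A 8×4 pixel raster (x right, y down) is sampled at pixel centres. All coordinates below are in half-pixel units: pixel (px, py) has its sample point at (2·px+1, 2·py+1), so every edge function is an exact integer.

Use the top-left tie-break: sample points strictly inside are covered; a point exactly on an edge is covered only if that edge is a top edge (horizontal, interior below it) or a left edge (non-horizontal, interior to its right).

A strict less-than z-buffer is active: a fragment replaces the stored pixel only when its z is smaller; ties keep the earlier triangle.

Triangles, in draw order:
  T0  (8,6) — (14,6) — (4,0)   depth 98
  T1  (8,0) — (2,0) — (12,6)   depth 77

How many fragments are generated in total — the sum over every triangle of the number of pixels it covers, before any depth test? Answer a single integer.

T0:
  2·area = 36  (B↔C swapped to make it positive)
  edge (8, 6)→(4, 0): d=(-4,-6) top-left  bias=+0
  edge (4, 0)→(14, 6): d=(10,6) right/bottom  bias=-1
  edge (14, 6)→(8, 6): d=(-6,0) right/bottom  bias=-1
    (2,0)@(5, 1): e=[2,4,30] → X
    (3,0)@(7, 1): e=[14,-8,30] → .
    (2,1)@(5, 3): e=[-6,24,18] → .
    (3,1)@(7, 3): e=[6,12,18] → X
    (4,1)@(9, 3): e=[18,0,18] → .  [on edge]
    (3,2)@(7, 5): e=[-2,32,6] → .
    (4,2)@(9, 5): e=[10,20,6] → X
    (5,2)@(11, 5): e=[22,8,6] → X
    (6,2)@(13, 5): e=[34,-4,6] → .
    (4,3)@(9, 7): e=[2,40,-6] → .
    (5,3)@(11, 7): e=[14,28,-6] → .
  covered (4 px):
    . . X . . . . .
    . . . X . . . .
    . . . . X X . .
    . . . . . . . .
T1:
  2·area = 36  (B↔C swapped to make it positive)
  edge (8, 0)→(12, 6): d=(4,6) right/bottom  bias=-1
  edge (12, 6)→(2, 0): d=(-10,-6) top-left  bias=+0
  edge (2, 0)→(8, 0): d=(6,0) top-left  bias=+0
    (2,0)@(5, 1): e=[22,8,6] → X
    (3,0)@(7, 1): e=[10,20,6] → X
    (4,0)@(9, 1): e=[-2,32,6] → .
    (2,1)@(5, 3): e=[30,-12,18] → .
    (3,1)@(7, 3): e=[18,0,18] → X  [on edge]
    (4,1)@(9, 3): e=[6,12,18] → X
    (5,1)@(11, 3): e=[-6,24,18] → .
    (3,2)@(7, 5): e=[26,-20,30] → .
    (4,2)@(9, 5): e=[14,-8,30] → .
    (5,2)@(11, 5): e=[2,4,30] → X
    (6,2)@(13, 5): e=[-10,16,30] → .
    (5,3)@(11, 7): e=[10,-16,42] → .
  covered (5 px):
    . . X X . . . .
    . . . X X . . .
    . . . . . X . .
    . . . . . . . .

Answer: 9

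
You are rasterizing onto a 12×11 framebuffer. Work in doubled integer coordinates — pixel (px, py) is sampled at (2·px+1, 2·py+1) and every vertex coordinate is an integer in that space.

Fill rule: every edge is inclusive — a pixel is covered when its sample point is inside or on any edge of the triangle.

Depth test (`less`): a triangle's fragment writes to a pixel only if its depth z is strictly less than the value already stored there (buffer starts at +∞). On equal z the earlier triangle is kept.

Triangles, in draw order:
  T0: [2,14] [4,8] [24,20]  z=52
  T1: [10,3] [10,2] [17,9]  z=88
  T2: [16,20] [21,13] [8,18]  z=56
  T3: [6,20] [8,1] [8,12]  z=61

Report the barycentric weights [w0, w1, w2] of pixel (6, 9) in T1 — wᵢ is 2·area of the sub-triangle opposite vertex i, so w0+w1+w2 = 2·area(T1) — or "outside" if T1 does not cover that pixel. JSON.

T0:
  2·area = 144
  edge (2, 14)→(4, 8): d=(2,-6) inclusive
  edge (4, 8)→(24, 20): d=(20,12) inclusive
  edge (24, 20)→(2, 14): d=(-22,-6) inclusive
    (2,2)@(5, 5): e=[0,-72,216] → ·  [on edge]
    (2,4)@(5, 9): e=[8,8,128] → #
    (3,4)@(7, 9): e=[20,-16,140] → ·
    (1,5)@(3, 11): e=[0,72,72] → #  [on edge]
    (3,5)@(7, 11): e=[24,24,96] → #
    (4,5)@(9, 11): e=[36,0,108] → #  [on edge]
    (5,5)@(11, 11): e=[48,-24,120] → ·
    (1,6)@(3, 13): e=[4,112,28] → #
    (5,6)@(11, 13): e=[52,16,76] → #
    (6,6)@(13, 13): e=[64,-8,88] → ·
    (1,7)@(3, 15): e=[8,152,-16] → ·
    (2,7)@(5, 15): e=[20,128,-4] → ·
    (0,8)@(1, 17): e=[0,216,-72] → ·  [on edge]
    (6,8)@(13, 17): e=[72,72,0] → #  [on edge]
    (9,8)@(19, 17): e=[108,0,36] → #  [on edge]
  covered (20 px):
    · · · · · · · · · · · ·
    · · · · · · · · · · · ·
    · · · · · · · · · · · ·
    · · · · · · · · · · · ·
    · · # · · · · · · · · ·
    · # # # # · · · · · · ·
    · # # # # # · · · · · ·
    · · · # # # # # · · · ·
    · · · · · · # # # # · ·
    · · · · · · · · · · # ·
    · · · · · · · · · · · ·
T1:
  2·area = 7
  edge (10, 3)→(10, 2): d=(0,-1) inclusive
  edge (10, 2)→(17, 9): d=(7,7) inclusive
  edge (17, 9)→(10, 3): d=(-7,-6) inclusive
    (4,0)@(9, 1): e=[-1,0,8] → ·  [on edge]
    (5,1)@(11, 3): e=[1,0,6] → #  [on edge]
    (6,1)@(13, 3): e=[3,-14,18] → ·
    (5,2)@(11, 5): e=[1,14,-8] → ·
    (6,2)@(13, 5): e=[3,0,4] → #  [on edge]
    (7,2)@(15, 5): e=[5,-14,16] → ·
    (6,3)@(13, 7): e=[3,14,-10] → ·
    (7,3)@(15, 7): e=[5,0,2] → #  [on edge]
    (8,3)@(17, 7): e=[7,-14,14] → ·
    (7,4)@(15, 9): e=[5,14,-12] → ·
    (8,4)@(17, 9): e=[7,0,0] → #  [on edge]
    (9,4)@(19, 9): e=[9,-14,12] → ·
    (9,5)@(19, 11): e=[9,0,-2] → ·  [on edge]
    (10,6)@(21, 13): e=[11,0,-4] → ·  [on edge]
    (11,7)@(23, 15): e=[13,0,-6] → ·  [on edge]
  covered (4 px):
    · · · · · · · · · · · ·
    · · · · · # · · · · · ·
    · · · · · · # · · · · ·
    · · · · · · · # · · · ·
    · · · · · · · · # · · ·
    · · · · · · · · · · · ·
    · · · · · · · · · · · ·
    · · · · · · · · · · · ·
    · · · · · · · · · · · ·
    · · · · · · · · · · · ·
    · · · · · · · · · · · ·
T2:
  2·area = 66  (B↔C swapped to make it positive)
  edge (16, 20)→(8, 18): d=(-8,-2) inclusive
  edge (8, 18)→(21, 13): d=(13,-5) inclusive
  edge (21, 13)→(16, 20): d=(-5,7) inclusive
    (10,6)@(21, 13): e=[66,0,0] → #  [on edge]
    (11,6)@(23, 13): e=[70,10,-14] → ·
    (8,7)@(17, 15): e=[42,6,18] → #
    (9,7)@(19, 15): e=[46,16,4] → #
    (10,7)@(21, 15): e=[50,26,-10] → ·
    (5,8)@(11, 17): e=[14,2,50] → #
    (6,8)@(13, 17): e=[18,12,36] → #
    (7,8)@(15, 17): e=[22,22,22] → #
    (9,8)@(19, 17): e=[30,42,-6] → ·
    (5,9)@(11, 19): e=[-2,28,40] → ·
    (6,9)@(13, 19): e=[2,38,26] → #
    (8,9)@(17, 19): e=[10,58,-2] → ·
  covered (9 px):
    · · · · · · · · · · · ·
    · · · · · · · · · · · ·
    · · · · · · · · · · · ·
    · · · · · · · · · · · ·
    · · · · · · · · · · · ·
    · · · · · · · · · · · ·
    · · · · · · · · · · # ·
    · · · · · · · · # # · ·
    · · · · · # # # # · · ·
    · · · · · · # # · · · ·
    · · · · · · · · · · · ·
T3:
  2·area = 22
  edge (6, 20)→(8, 1): d=(2,-19) inclusive
  edge (8, 1)→(8, 12): d=(0,11) inclusive
  edge (8, 12)→(6, 20): d=(-2,8) inclusive
    (3,5)@(7, 11): e=[1,11,10] → #
    (4,5)@(9, 11): e=[39,-11,-6] → ·
    (3,6)@(7, 13): e=[5,11,6] → #
    (4,6)@(9, 13): e=[43,-11,-10] → ·
    (3,7)@(7, 15): e=[9,11,2] → #
    (4,7)@(9, 15): e=[47,-11,-14] → ·
    (3,8)@(7, 17): e=[13,11,-2] → ·
  covered (3 px):
    · · · · · · · · · · · ·
    · · · · · · · · · · · ·
    · · · · · · · · · · · ·
    · · · · · · · · · · · ·
    · · · · · · · · · · · ·
    · · · # · · · · · · · ·
    · · · # · · · · · · · ·
    · · · # · · · · · · · ·
    · · · · · · · · · · · ·
    · · · · · · · · · · · ·
    · · · · · · · · · · · ·

Result: "outside"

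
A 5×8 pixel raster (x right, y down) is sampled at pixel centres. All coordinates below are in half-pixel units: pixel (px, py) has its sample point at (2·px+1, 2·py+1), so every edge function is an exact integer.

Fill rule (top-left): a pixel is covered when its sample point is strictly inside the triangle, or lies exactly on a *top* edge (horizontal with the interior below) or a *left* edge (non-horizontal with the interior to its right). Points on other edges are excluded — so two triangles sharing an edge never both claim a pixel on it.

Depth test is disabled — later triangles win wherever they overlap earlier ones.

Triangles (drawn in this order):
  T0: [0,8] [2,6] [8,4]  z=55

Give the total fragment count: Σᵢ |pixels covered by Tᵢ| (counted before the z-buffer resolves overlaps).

T0:
  2·area = 8
  edge (0, 8)→(2, 6): d=(2,-2) top-left  bias=+0
  edge (2, 6)→(8, 4): d=(6,-2) top-left  bias=+0
  edge (8, 4)→(0, 8): d=(-8,4) right/bottom  bias=-1
    (3,0)@(7, 1): e=[0,-20,28] → ·  [on edge]
    (2,1)@(5, 3): e=[0,-12,20] → ·  [on edge]
    (1,2)@(3, 5): e=[0,-4,12] → ·  [on edge]
    (2,2)@(5, 5): e=[4,0,4] → █  [on edge]
    (3,2)@(7, 5): e=[8,4,-4] → ·
    (0,3)@(1, 7): e=[0,4,4] → █  [on edge]
    (1,3)@(3, 7): e=[4,8,-4] → ·
    (2,3)@(5, 7): e=[8,12,-12] → ·
    (0,4)@(1, 9): e=[4,16,-12] → ·
  covered (2 px):
    · · · · ·
    · · · · ·
    · · █ · ·
    █ · · · ·
    · · · · ·
    · · · · ·
    · · · · ·
    · · · · ·

Answer: 2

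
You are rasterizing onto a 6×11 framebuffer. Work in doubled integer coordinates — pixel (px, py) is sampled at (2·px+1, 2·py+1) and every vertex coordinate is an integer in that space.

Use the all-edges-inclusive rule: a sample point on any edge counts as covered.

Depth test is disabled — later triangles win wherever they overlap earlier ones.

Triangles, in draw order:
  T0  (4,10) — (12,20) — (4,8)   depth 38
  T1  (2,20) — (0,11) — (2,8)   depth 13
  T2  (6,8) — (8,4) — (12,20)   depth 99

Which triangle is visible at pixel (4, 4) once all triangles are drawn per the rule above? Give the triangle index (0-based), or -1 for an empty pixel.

T0:
  2·area = 16  (B↔C swapped to make it positive)
  edge (4, 10)→(4, 8): d=(0,-2) inclusive
  edge (4, 8)→(12, 20): d=(8,12) inclusive
  edge (12, 20)→(4, 10): d=(-8,-10) inclusive
    (2,5)@(5, 11): e=[2,12,2] → █
    (3,5)@(7, 11): e=[6,-12,22] → ·
    (2,6)@(5, 13): e=[2,28,-14] → ·
    (3,6)@(7, 13): e=[6,4,6] → █
    (4,6)@(9, 13): e=[10,-20,26] → ·
    (3,7)@(7, 15): e=[6,20,-10] → ·
  covered (2 px):
    · · · · · ·
    · · · · · ·
    · · · · · ·
    · · · · · ·
    · · · · · ·
    · · █ · · ·
    · · · █ · ·
    · · · · · ·
    · · · · · ·
    · · · · · ·
    · · · · · ·
T1:
  2·area = 24
  edge (2, 20)→(0, 11): d=(-2,-9) inclusive
  edge (0, 11)→(2, 8): d=(2,-3) inclusive
  edge (2, 8)→(2, 20): d=(0,12) inclusive
    (0,5)@(1, 11): e=[9,3,12] → █
    (1,5)@(3, 11): e=[27,9,-12] → ·
    (0,6)@(1, 13): e=[5,7,12] → █
    (1,6)@(3, 13): e=[23,13,-12] → ·
    (0,7)@(1, 15): e=[1,11,12] → █
    (1,7)@(3, 15): e=[19,17,-12] → ·
    (0,8)@(1, 17): e=[-3,15,12] → ·
  covered (3 px):
    · · · · · ·
    · · · · · ·
    · · · · · ·
    · · · · · ·
    · · · · · ·
    █ · · · · ·
    █ · · · · ·
    █ · · · · ·
    · · · · · ·
    · · · · · ·
    · · · · · ·
T2:
  2·area = 48
  edge (6, 8)→(8, 4): d=(2,-4) inclusive
  edge (8, 4)→(12, 20): d=(4,16) inclusive
  edge (12, 20)→(6, 8): d=(-6,-12) inclusive
    (3,3)@(7, 7): e=[2,28,18] → █
    (4,3)@(9, 7): e=[10,-4,42] → ·
    (3,4)@(7, 9): e=[6,36,6] → █
    (4,4)@(9, 9): e=[14,4,30] → █
    (5,4)@(11, 9): e=[22,-28,54] → ·
    (3,5)@(7, 11): e=[10,44,-6] → ·
    (4,5)@(9, 11): e=[18,12,18] → █
    (5,5)@(11, 11): e=[26,-20,42] → ·
    (4,6)@(9, 13): e=[22,20,6] → █
    (5,6)@(11, 13): e=[30,-12,30] → ·
    (4,7)@(9, 15): e=[26,28,-6] → ·
    (5,8)@(11, 17): e=[38,4,6] → █
  covered (6 px):
    · · · · · ·
    · · · · · ·
    · · · · · ·
    · · · █ · ·
    · · · █ █ ·
    · · · · █ ·
    · · · · █ ·
    · · · · · ·
    · · · · · █
    · · · · · ·
    · · · · · ·

Z-buffer (winner per pixel, '.' = empty):
  . . . . . .
  . . . . . .
  . . . . . .
  . . . 2 . .
  . . . 2 2 .
  1 . 0 . 2 .
  1 . . 0 2 .
  1 . . . . .
  . . . . . 2
  . . . . . .
  . . . . . .

Answer: 2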